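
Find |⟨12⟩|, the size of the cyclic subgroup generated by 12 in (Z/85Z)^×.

By Lagrange's theorem, ord_85(12) divides φ(85) = φ(5·17) = (5−1)·(17−1) = 4·16 = 64 = 2^6.
Divisors of 64: 1, 2, 4, 8, 16, 32, 64.
Check 12^d mod 85 for each divisor in increasing order:
12^1 ≡ 12
12^2 ≡ 59
12^4 ≡ 81
12^8 ≡ 16
12^16 ≡ 1
Therefore the multiplicative order of 12 modulo 85 is 16.

16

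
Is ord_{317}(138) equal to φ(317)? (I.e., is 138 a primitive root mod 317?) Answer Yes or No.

No

φ(317) = 317 − 1 = 316 = 2^2 · 79.
Test 138^(316/q) mod 317 for each prime factor q of 316:
138^158 ≡ 1 (mod 317)  [q = 2: ≡ 1 ✗]
138^4 ≡ 259 (mod 317)  [q = 79: ≢ 1 ✓]
The check at q = 2 fails, so 138 generates a proper subgroup.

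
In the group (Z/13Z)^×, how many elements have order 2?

1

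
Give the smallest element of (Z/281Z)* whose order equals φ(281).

3

φ(281) = 281 − 1 = 280 = 2^3 · 5 · 7.
g is a primitive root iff g^(280/q) ≢ 1 (mod 281) for each prime q ∈ {2, 5, 7}.
g = 2: 2^140 ≡ 1 — hits 1, so not a primitive root.
g = 3: 3^140 ≡ 280; 3^56 ≡ 86; 3^40 ≡ 249 — none is 1, so 3 is a primitive root.
Hence the least primitive root of 281 is 3.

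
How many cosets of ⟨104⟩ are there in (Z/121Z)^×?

The order of 104 must divide φ(121) = φ(11^2) = 11·(11−1) = 110 = 2 · 5 · 11.
Divisors of 110: 1, 2, 5, 10, 11, 22, 55, 110.
Test each divisor d:
104^1 ≡ 104
104^2 ≡ 47
104^5 ≡ 78
104^10 ≡ 34
104^11 ≡ 27
104^22 ≡ 3
104^55 ≡ 1
So ord_121(104) = 55, hence |⟨104⟩| = 55.
[(Z/121Z)^× : ⟨104⟩] = 110/55 = 2.

2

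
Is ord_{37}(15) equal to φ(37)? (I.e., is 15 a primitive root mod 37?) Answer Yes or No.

Yes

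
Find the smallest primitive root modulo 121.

2

φ(121) = φ(11^2) = 11·(11−1) = 110 = 2 · 5 · 11.
Test candidates g = 2, 3, … against the prime factors q ∈ {2, 5, 11} of φ(121): g is a generator iff g^(110/q) ≢ 1 for every such q.
g = 2: 2^55 ≡ 120; 2^22 ≡ 81; 2^10 ≡ 56 — none is 1, so 2 is a primitive root.
The smallest primitive root modulo 121 is 2.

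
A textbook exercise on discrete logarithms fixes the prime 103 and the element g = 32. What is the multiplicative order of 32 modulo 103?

51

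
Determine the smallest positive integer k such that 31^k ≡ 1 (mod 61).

60

The order of 31 must divide φ(61) = 61 − 1 = 60 = 2^2 · 3 · 5.
Divisors of 60: 1, 2, 3, 4, 5, 6, 10, 12, 15, 20, 30, 60.
Evaluate successive powers at the divisors of 60:
31^1 ≡ 31
31^2 ≡ 46
31^3 ≡ 23
31^4 ≡ 42
31^5 ≡ 21
31^6 ≡ 41
31^10 ≡ 14
31^12 ≡ 34
31^15 ≡ 50
31^20 ≡ 13
31^30 ≡ 60
31^60 ≡ 1
So ord_61(31) = 60.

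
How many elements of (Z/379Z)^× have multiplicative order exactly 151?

0

φ(379) = 379 − 1 = 378 = 2 · 3^3 · 7.
In a cyclic group of order 378, there are φ(d) elements of order d for each divisor d of 378, and zero for non-divisors.
151 does not divide 378, so no element of (Z/379Z)^× has order 151.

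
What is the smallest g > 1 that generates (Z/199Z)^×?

φ(199) = 199 − 1 = 198 = 2 · 3^2 · 11.
g is a primitive root iff g^(198/q) ≢ 1 (mod 199) for each prime q ∈ {2, 3, 11}.
g = 2: 2^99 ≡ 1 — hits 1, so not a primitive root.
g = 3: 3^99 ≡ 198; 3^66 ≡ 106; 3^18 ≡ 125 — none is 1, so 3 is a primitive root.
So 3 is the smallest generator of (Z/199Z)^×.

3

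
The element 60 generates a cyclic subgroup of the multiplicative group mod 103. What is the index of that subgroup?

2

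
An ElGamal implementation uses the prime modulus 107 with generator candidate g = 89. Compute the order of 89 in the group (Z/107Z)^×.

53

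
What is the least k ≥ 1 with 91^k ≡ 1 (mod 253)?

10

By Lagrange's theorem, ord_253(91) divides φ(253) = φ(11·23) = (11−1)·(23−1) = 10·22 = 220 = 2^2 · 5 · 11.
Divisors of 220: 1, 2, 4, 5, 10, 11, 20, 22, 44, 55, 110, 220.
Compute 91^d (mod 253) for the divisors d until we hit 1:
91^1 ≡ 91
91^2 ≡ 185
91^4 ≡ 70
91^5 ≡ 45
91^10 ≡ 1
The smallest such exponent is 10, so the order of 91 is 10.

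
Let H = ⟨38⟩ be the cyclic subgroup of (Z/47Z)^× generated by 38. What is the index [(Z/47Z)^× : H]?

The order of 38 must divide φ(47) = 47 − 1 = 46 = 2 · 23.
Divisors of 46: 1, 2, 23, 46.
Test each divisor d:
38^1 ≡ 38 (mod 47)
38^2 ≡ 34 (mod 47)
38^23 ≡ 46 (mod 47)
38^46 ≡ 1 (mod 47) ✓
So ord_47(38) = 46, hence |⟨38⟩| = 46.
Index = |(Z/47Z)^×| / |⟨38⟩| = 46 / 46 = 1.

1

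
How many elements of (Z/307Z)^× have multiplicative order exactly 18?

φ(307) = 307 − 1 = 306 = 2 · 3^2 · 17.
Since (Z/307Z)^× is cyclic of order 306, the number of elements of order d is φ(d) when d | 306 and 0 otherwise.
18 = 2 · 3^2 divides 306, and φ(18) = 6.

6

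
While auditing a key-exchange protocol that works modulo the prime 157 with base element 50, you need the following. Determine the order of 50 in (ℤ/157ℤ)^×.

12

The order of 50 must divide φ(157) = 157 − 1 = 156 = 2^2 · 3 · 13.
Divisors of 156: 1, 2, 3, 4, 6, 12, 13, 26, 39, 52, 78, 156.
Check 50^d mod 157 for each divisor in increasing order:
50^1 ≡ 50
50^2 ≡ 145
50^3 ≡ 28
50^4 ≡ 144
50^6 ≡ 156
50^12 ≡ 1
So ord_157(50) = 12.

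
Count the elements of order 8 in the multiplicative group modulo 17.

4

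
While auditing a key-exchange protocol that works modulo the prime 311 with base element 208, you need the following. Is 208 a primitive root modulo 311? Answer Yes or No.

No

φ(311) = 311 − 1 = 310 = 2 · 5 · 31.
An element g generates (Z/311Z)^× iff g^(310/q) ≢ 1 (mod 311) for each prime q ∈ {2, 5, 31}.
208^155 ≡ 1 (mod 311)  [q = 2: ≡ 1 ✗]
208^62 ≡ 6 (mod 311)  [q = 5: ≢ 1 ✓]
208^10 ≡ 195 (mod 311)  [q = 31: ≢ 1 ✓]
Since 208^155 ≡ 1, the order of 208 divides 155 < 310, so 208 is not a primitive root.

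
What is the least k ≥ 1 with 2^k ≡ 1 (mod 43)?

14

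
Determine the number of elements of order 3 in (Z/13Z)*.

2

φ(13) = 13 − 1 = 12 = 2^2 · 3.
Since (Z/13Z)^× is cyclic of order 12, the number of elements of order d is φ(d) when d | 12 and 0 otherwise.
3 | 12, and φ(3) = 3 − 1 = 2.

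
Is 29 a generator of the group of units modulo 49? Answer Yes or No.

No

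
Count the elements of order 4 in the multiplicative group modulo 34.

2

φ(34) = φ(2)·φ(17) = 1·16 = 16 = 2^4.
(Z/34Z)^× is cyclic (|G| = 16); a cyclic group of order m has exactly φ(d) elements of each order d | m, and none otherwise.
4 = 2^2 divides 16, and φ(4) = 2.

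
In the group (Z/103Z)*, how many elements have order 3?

φ(103) = 103 − 1 = 102 = 2 · 3 · 17.
Since (Z/103Z)^× is cyclic of order 102, the number of elements of order d is φ(d) when d | 102 and 0 otherwise.
3 | 102, and φ(3) = 3 − 1 = 2.

2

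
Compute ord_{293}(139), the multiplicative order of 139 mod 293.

292

Since 139 ∈ (Z/293Z)^×, its order divides φ(293) = 293 − 1 = 292 = 2^2 · 73.
Divisors of 292: 1, 2, 4, 73, 146, 292.
Check 139^d mod 293 for each divisor in increasing order:
139^1 ≡ 139
139^2 ≡ 276
139^4 ≡ 289
139^73 ≡ 155
139^146 ≡ 292
139^292 ≡ 1
Therefore the multiplicative order of 139 modulo 293 is 292.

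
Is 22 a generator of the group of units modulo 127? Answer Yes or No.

No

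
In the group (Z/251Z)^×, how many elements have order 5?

4

φ(251) = 251 − 1 = 250 = 2 · 5^3.
(Z/251Z)^× is cyclic (|G| = 250); a cyclic group of order m has exactly φ(d) elements of each order d | m, and none otherwise.
5 | 250, and φ(5) = 5 − 1 = 4.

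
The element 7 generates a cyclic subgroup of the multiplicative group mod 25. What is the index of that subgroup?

5

ord(7) | φ(25) = φ(5^2) = 5·(5−1) = 20 = 2^2 · 5.
Divisors of 20: 1, 2, 4, 5, 10, 20.
Evaluate successive powers at the divisors of 20:
7^1 ≡ 7 (mod 25)
7^2 ≡ 24 (mod 25)
7^4 ≡ 1 (mod 25) ✓
So ord_25(7) = 4, hence |⟨7⟩| = 4.
The index is φ(25) / ord(7) = 20 / 4 = 5.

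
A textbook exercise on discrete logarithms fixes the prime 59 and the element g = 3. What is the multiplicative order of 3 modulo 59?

29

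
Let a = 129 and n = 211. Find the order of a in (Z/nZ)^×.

By Lagrange's theorem, ord_211(129) divides φ(211) = 211 − 1 = 210 = 2 · 3 · 5 · 7.
Divisors of 210: 1, 2, 3, 5, 6, 7, 10, 14, 15, 21, 30, 35, 42, 70, 105, 210.
Check 129^d mod 211 for each divisor in increasing order:
129^1 ≡ 129 (mod 211)
129^2 ≡ 183 (mod 211)
129^3 ≡ 186 (mod 211)
129^5 ≡ 67 (mod 211)
129^6 ≡ 203 (mod 211)
129^7 ≡ 23 (mod 211)
129^10 ≡ 58 (mod 211)
129^14 ≡ 107 (mod 211)
129^15 ≡ 88 (mod 211)
129^21 ≡ 140 (mod 211)
129^30 ≡ 148 (mod 211)
129^35 ≡ 210 (mod 211)
129^42 ≡ 188 (mod 211)
129^70 ≡ 1 (mod 211) ✓
Therefore the multiplicative order of 129 modulo 211 is 70.

70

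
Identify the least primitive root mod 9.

φ(9) = φ(3^2) = 3·(3−1) = 6 = 2 · 3.
Test candidates g = 2, 3, … against the prime factors q ∈ {2, 3} of φ(9): g is a generator iff g^(6/q) ≢ 1 for every such q.
g = 2: 2^3 ≡ 8; 2^2 ≡ 4 — none is 1, so 2 is a primitive root.
Hence the least primitive root of 9 is 2.

2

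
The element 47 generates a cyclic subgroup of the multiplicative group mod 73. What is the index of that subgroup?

Since 47 ∈ (Z/73Z)^×, its order divides φ(73) = 73 − 1 = 72 = 2^3 · 3^2.
Divisors of 72: 1, 2, 3, 4, 6, 8, 9, 12, 18, 24, 36, 72.
Check 47^d mod 73 for each divisor in increasing order:
47^1 ≡ 47
47^2 ≡ 19
47^3 ≡ 17
47^4 ≡ 69
47^6 ≡ 70
47^8 ≡ 16
47^9 ≡ 22
47^12 ≡ 9
47^18 ≡ 46
47^24 ≡ 8
47^36 ≡ 72
47^72 ≡ 1
So ord_73(47) = 72, hence |⟨47⟩| = 72.
[(Z/73Z)^× : ⟨47⟩] = 72/72 = 1.

1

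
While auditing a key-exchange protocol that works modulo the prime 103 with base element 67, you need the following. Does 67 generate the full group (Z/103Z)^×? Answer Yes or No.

Yes

φ(103) = 103 − 1 = 102 = 2 · 3 · 17.
67 is a primitive root mod 103 iff 67^(φ(103)/q) ≢ 1 for every prime q | φ(103), i.e. q ∈ {2, 3, 17}.
67^51 ≡ 102 (mod 103)  [q = 2: ≢ 1 ✓]
67^34 ≡ 56 (mod 103)  [q = 3: ≢ 1 ✓]
67^6 ≡ 9 (mod 103)  [q = 17: ≢ 1 ✓]
All checks pass, so 67 has order 102 and is a primitive root modulo 103.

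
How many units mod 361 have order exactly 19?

φ(361) = φ(19^2) = 19·(19−1) = 342 = 2 · 3^2 · 19.
In a cyclic group of order 342, there are φ(d) elements of order d for each divisor d of 342, and zero for non-divisors.
19 | 342, and φ(19) = 19 − 1 = 18.

18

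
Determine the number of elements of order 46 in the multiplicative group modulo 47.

22

φ(47) = 47 − 1 = 46 = 2 · 23.
In a cyclic group of order 46, there are φ(d) elements of order d for each divisor d of 46, and zero for non-divisors.
46 = 2 · 23 divides 46, and φ(46) = 22.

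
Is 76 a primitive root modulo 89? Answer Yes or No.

Yes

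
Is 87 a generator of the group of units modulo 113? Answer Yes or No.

No

φ(113) = 113 − 1 = 112 = 2^4 · 7.
Test 87^(112/q) mod 113 for each prime factor q of 112:
87^56 ≡ 1 (mod 113)  [q = 2: ≡ 1 ✗]
87^16 ≡ 30 (mod 113)  [q = 7: ≢ 1 ✓]
The check at q = 2 fails, so 87 generates a proper subgroup.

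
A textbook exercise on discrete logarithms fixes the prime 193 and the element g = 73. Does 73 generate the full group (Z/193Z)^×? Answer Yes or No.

Yes

φ(193) = 193 − 1 = 192 = 2^6 · 3.
Test 73^(192/q) mod 193 for each prime factor q of 192:
73^96 ≡ 192 (mod 193)  [q = 2: ≢ 1 ✓]
73^64 ≡ 84 (mod 193)  [q = 3: ≢ 1 ✓]
Every test exponent gives a nontrivial residue, hence 73 generates the full group.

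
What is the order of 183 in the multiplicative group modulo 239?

119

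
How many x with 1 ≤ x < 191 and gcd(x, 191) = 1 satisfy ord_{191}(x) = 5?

φ(191) = 191 − 1 = 190 = 2 · 5 · 19.
(Z/191Z)^× is cyclic (|G| = 190); a cyclic group of order m has exactly φ(d) elements of each order d | m, and none otherwise.
5 | 190, and φ(5) = 5 − 1 = 4.

4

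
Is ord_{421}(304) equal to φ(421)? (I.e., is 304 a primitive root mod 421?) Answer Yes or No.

Yes

φ(421) = 421 − 1 = 420 = 2^2 · 3 · 5 · 7.
It suffices to check that the order of 304 is not a proper divisor of 420: compute 304^(420/q) for q ∈ {2, 3, 5, 7}.
304^210 ≡ 420 (mod 421)  [q = 2: ≢ 1 ✓]
304^140 ≡ 400 (mod 421)  [q = 3: ≢ 1 ✓]
304^84 ≡ 279 (mod 421)  [q = 5: ≢ 1 ✓]
304^60 ≡ 385 (mod 421)  [q = 7: ≢ 1 ✓]
Every test exponent gives a nontrivial residue, hence 304 generates the full group.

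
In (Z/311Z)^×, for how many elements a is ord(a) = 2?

1

φ(311) = 311 − 1 = 310 = 2 · 5 · 31.
Since (Z/311Z)^× is cyclic of order 310, the number of elements of order d is φ(d) when d | 310 and 0 otherwise.
2 | 310, and φ(2) = 2 − 1 = 1.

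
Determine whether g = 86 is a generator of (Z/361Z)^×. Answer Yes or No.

Yes

φ(361) = φ(19^2) = 19·(19−1) = 342 = 2 · 3^2 · 19.
Test 86^(342/q) mod 361 for each prime factor q of 342:
86^171 ≡ 360 (mod 361)  [q = 2: ≢ 1 ✓]
86^114 ≡ 68 (mod 361)  [q = 3: ≢ 1 ✓]
86^18 ≡ 134 (mod 361)  [q = 19: ≢ 1 ✓]
All checks pass, so 86 has order 342 and is a primitive root modulo 361.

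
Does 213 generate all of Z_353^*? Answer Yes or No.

No

φ(353) = 353 − 1 = 352 = 2^5 · 11.
213 is a primitive root mod 353 iff 213^(φ(353)/q) ≢ 1 for every prime q | φ(353), i.e. q ∈ {2, 11}.
213^176 ≡ 1 (mod 353)  [q = 2: ≡ 1 ✗]
213^32 ≡ 58 (mod 353)  [q = 11: ≢ 1 ✓]
The check at q = 2 fails, so 213 generates a proper subgroup.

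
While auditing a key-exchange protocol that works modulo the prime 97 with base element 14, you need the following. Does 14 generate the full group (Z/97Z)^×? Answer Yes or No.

Yes

φ(97) = 97 − 1 = 96 = 2^5 · 3.
Test 14^(96/q) mod 97 for each prime factor q of 96:
14^48 ≡ 96 (mod 97)  [q = 2: ≢ 1 ✓]
14^32 ≡ 61 (mod 97)  [q = 3: ≢ 1 ✓]
None equal 1, so ord_97(14) = 96: 14 is a primitive root.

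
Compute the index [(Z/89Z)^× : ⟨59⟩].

ord(59) | φ(89) = 89 − 1 = 88 = 2^3 · 11.
Divisors of 88: 1, 2, 4, 8, 11, 22, 44, 88.
Test each divisor d:
59^1 ≡ 59
59^2 ≡ 10
59^4 ≡ 11
59^8 ≡ 32
59^11 ≡ 12
59^22 ≡ 55
59^44 ≡ 88
59^88 ≡ 1
So ord_89(59) = 88, hence |⟨59⟩| = 88.
Index = |(Z/89Z)^×| / |⟨59⟩| = 88 / 88 = 1.

1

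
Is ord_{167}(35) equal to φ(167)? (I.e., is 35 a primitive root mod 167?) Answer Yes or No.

φ(167) = 167 − 1 = 166 = 2 · 83.
An element g generates (Z/167Z)^× iff g^(166/q) ≢ 1 (mod 167) for each prime q ∈ {2, 83}.
35^83 ≡ 166 (mod 167)  [q = 2: ≢ 1 ✓]
35^2 ≡ 56 (mod 167)  [q = 83: ≢ 1 ✓]
None equal 1, so ord_167(35) = 166: 35 is a primitive root.

Yes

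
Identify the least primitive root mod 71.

φ(71) = 71 − 1 = 70 = 2 · 5 · 7.
g is a primitive root iff g^(70/q) ≢ 1 (mod 71) for each prime q ∈ {2, 5, 7}.
g = 2: 2^35 ≡ 1 — hits 1, so not a primitive root.
g = 3: 3^35 ≡ 1 — hits 1, so not a primitive root.
g = 4: 4^35 ≡ 1 — hits 1, so not a primitive root.
g = 5: 5^35 ≡ 1 — hits 1, so not a primitive root.
g = 6: 6^35 ≡ 1 — hits 1, so not a primitive root.
g = 7: 7^35 ≡ 70; 7^14 ≡ 54; 7^10 ≡ 45 — none is 1, so 7 is a primitive root.
So 7 is the smallest generator of (Z/71Z)^×.

7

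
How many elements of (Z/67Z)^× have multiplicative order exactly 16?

0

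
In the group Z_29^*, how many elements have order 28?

12

φ(29) = 29 − 1 = 28 = 2^2 · 7.
Since (Z/29Z)^× is cyclic of order 28, the number of elements of order d is φ(d) when d | 28 and 0 otherwise.
28 = 2^2 · 7 divides 28, and φ(28) = 12.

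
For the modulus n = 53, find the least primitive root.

2

φ(53) = 53 − 1 = 52 = 2^2 · 13.
Test candidates g = 2, 3, … against the prime factors q ∈ {2, 13} of φ(53): g is a generator iff g^(52/q) ≢ 1 for every such q.
g = 2: 2^26 ≡ 52; 2^4 ≡ 16 — none is 1, so 2 is a primitive root.
The smallest primitive root modulo 53 is 2.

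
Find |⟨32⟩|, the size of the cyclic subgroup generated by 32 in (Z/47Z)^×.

ord(32) | φ(47) = 47 − 1 = 46 = 2 · 23.
Divisors of 46: 1, 2, 23, 46.
Test each divisor d:
32^1 ≡ 32 (mod 47)
32^2 ≡ 37 (mod 47)
32^23 ≡ 1 (mod 47) ✓
So ord_47(32) = 23.

23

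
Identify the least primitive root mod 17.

φ(17) = 17 − 1 = 16 = 2^4.
Test candidates g = 2, 3, … against the prime factors q ∈ {2} of φ(17): g is a generator iff g^(16/q) ≢ 1 for every such q.
g = 2: 2^8 ≡ 1 — hits 1, so not a primitive root.
g = 3: 3^8 ≡ 16 — none is 1, so 3 is a primitive root.
So 3 is the smallest generator of (Z/17Z)^×.

3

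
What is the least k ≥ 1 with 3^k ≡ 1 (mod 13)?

By Lagrange's theorem, ord_13(3) divides φ(13) = 13 − 1 = 12 = 2^2 · 3.
Divisors of 12: 1, 2, 3, 4, 6, 12.
Evaluate successive powers at the divisors of 12:
3^1 ≡ 3 (mod 13)
3^2 ≡ 9 (mod 13)
3^3 ≡ 1 (mod 13) ✓
So ord_13(3) = 3.

3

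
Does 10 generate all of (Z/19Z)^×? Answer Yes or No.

Yes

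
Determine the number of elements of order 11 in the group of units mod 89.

φ(89) = 89 − 1 = 88 = 2^3 · 11.
(Z/89Z)^× is cyclic (|G| = 88); a cyclic group of order m has exactly φ(d) elements of each order d | m, and none otherwise.
11 | 88, and φ(11) = 11 − 1 = 10.

10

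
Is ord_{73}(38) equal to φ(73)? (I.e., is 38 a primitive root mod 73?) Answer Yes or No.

No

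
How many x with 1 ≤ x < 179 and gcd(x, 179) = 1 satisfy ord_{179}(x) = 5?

0

φ(179) = 179 − 1 = 178 = 2 · 89.
Since (Z/179Z)^× is cyclic of order 178, the number of elements of order d is φ(d) when d | 178 and 0 otherwise.
5 does not divide 178, so no element of (Z/179Z)^× has order 5.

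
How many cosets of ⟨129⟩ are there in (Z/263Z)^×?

2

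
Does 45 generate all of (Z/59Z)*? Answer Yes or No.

φ(59) = 59 − 1 = 58 = 2 · 29.
Test 45^(58/q) mod 59 for each prime factor q of 58:
45^29 ≡ 1 (mod 59)  [q = 2: ≡ 1 ✗]
45^2 ≡ 19 (mod 59)  [q = 29: ≢ 1 ✓]
Since 45^29 ≡ 1, the order of 45 divides 29 < 58, so 45 is not a primitive root.

No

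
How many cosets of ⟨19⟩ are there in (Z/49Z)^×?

7

The order of 19 must divide φ(49) = φ(7^2) = 7·(7−1) = 42 = 2 · 3 · 7.
Divisors of 42: 1, 2, 3, 6, 7, 14, 21, 42.
Check 19^d mod 49 for each divisor in increasing order:
19^1 ≡ 19
19^2 ≡ 18
19^3 ≡ 48
19^6 ≡ 1
Thus |⟨19⟩| = ord(19) = 6.
[(Z/49Z)^× : ⟨19⟩] = 42/6 = 7.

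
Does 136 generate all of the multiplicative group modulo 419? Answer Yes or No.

No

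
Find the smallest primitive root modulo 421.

2

φ(421) = 421 − 1 = 420 = 2^2 · 3 · 5 · 7.
g is a primitive root iff g^(420/q) ≢ 1 (mod 421) for each prime q ∈ {2, 3, 5, 7}.
g = 2: 2^210 ≡ 420; 2^140 ≡ 400; 2^84 ≡ 279; 2^60 ≡ 370 — none is 1, so 2 is a primitive root.
The smallest primitive root modulo 421 is 2.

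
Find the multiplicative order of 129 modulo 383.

191

Since 129 ∈ (Z/383Z)^×, its order divides φ(383) = 383 − 1 = 382 = 2 · 191.
Divisors of 382: 1, 2, 191, 382.
Evaluate successive powers at the divisors of 382:
129^1 ≡ 129 (mod 383)
129^2 ≡ 172 (mod 383)
129^191 ≡ 1 (mod 383) ✓
Therefore the multiplicative order of 129 modulo 383 is 191.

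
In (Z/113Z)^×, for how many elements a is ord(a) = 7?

6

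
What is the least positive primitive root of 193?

φ(193) = 193 − 1 = 192 = 2^6 · 3.
g is a primitive root iff g^(192/q) ≢ 1 (mod 193) for each prime q ∈ {2, 3}.
g = 2: 2^96 ≡ 1 — hits 1, so not a primitive root.
g = 3: 3^96 ≡ 1 — hits 1, so not a primitive root.
g = 4: 4^96 ≡ 1 — hits 1, so not a primitive root.
g = 5: 5^96 ≡ 192; 5^64 ≡ 84 — none is 1, so 5 is a primitive root.
So 5 is the smallest generator of (Z/193Z)^×.

5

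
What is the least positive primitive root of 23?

5

φ(23) = 23 − 1 = 22 = 2 · 11.
Test candidates g = 2, 3, … against the prime factors q ∈ {2, 11} of φ(23): g is a generator iff g^(22/q) ≢ 1 for every such q.
g = 2: 2^11 ≡ 1 — hits 1, so not a primitive root.
g = 3: 3^11 ≡ 1 — hits 1, so not a primitive root.
g = 4: 4^11 ≡ 1 — hits 1, so not a primitive root.
g = 5: 5^11 ≡ 22; 5^2 ≡ 2 — none is 1, so 5 is a primitive root.
So 5 is the smallest generator of (Z/23Z)^×.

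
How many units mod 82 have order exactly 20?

φ(82) = φ(2)·φ(41) = 1·40 = 40 = 2^3 · 5.
Since (Z/82Z)^× is cyclic of order 40, the number of elements of order d is φ(d) when d | 40 and 0 otherwise.
20 = 2^2 · 5 divides 40, and φ(20) = 8.

8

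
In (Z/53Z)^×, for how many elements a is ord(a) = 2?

φ(53) = 53 − 1 = 52 = 2^2 · 13.
(Z/53Z)^× is cyclic (|G| = 52); a cyclic group of order m has exactly φ(d) elements of each order d | m, and none otherwise.
2 | 52, and φ(2) = 2 − 1 = 1.

1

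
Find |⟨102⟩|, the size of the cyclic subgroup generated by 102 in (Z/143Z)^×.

60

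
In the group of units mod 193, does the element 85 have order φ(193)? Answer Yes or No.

φ(193) = 193 − 1 = 192 = 2^6 · 3.
85 is a primitive root mod 193 iff 85^(φ(193)/q) ≢ 1 for every prime q | φ(193), i.e. q ∈ {2, 3}.
85^96 ≡ 1 (mod 193)  [q = 2: ≡ 1 ✗]
85^64 ≡ 108 (mod 193)  [q = 3: ≢ 1 ✓]
The check at q = 2 fails, so 85 generates a proper subgroup.

No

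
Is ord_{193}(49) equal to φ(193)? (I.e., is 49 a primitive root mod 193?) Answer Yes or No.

φ(193) = 193 − 1 = 192 = 2^6 · 3.
It suffices to check that the order of 49 is not a proper divisor of 192: compute 49^(192/q) for q ∈ {2, 3}.
49^96 ≡ 1 (mod 193)  [q = 2: ≡ 1 ✗]
49^64 ≡ 84 (mod 193)  [q = 3: ≢ 1 ✓]
49^96 ≡ 1 shows ord(49) | 96, strictly less than φ(193); not a primitive root.

No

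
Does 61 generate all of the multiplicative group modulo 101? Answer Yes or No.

Yes

φ(101) = 101 − 1 = 100 = 2^2 · 5^2.
61 is a primitive root mod 101 iff 61^(φ(101)/q) ≢ 1 for every prime q | φ(101), i.e. q ∈ {2, 5}.
61^50 ≡ 100 (mod 101)  [q = 2: ≢ 1 ✓]
61^20 ≡ 36 (mod 101)  [q = 5: ≢ 1 ✓]
Every test exponent gives a nontrivial residue, hence 61 generates the full group.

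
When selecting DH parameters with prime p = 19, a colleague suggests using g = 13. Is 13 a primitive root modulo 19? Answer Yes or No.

φ(19) = 19 − 1 = 18 = 2 · 3^2.
It suffices to check that the order of 13 is not a proper divisor of 18: compute 13^(18/q) for q ∈ {2, 3}.
13^9 ≡ 18 (mod 19)  [q = 2: ≢ 1 ✓]
13^6 ≡ 11 (mod 19)  [q = 3: ≢ 1 ✓]
All checks pass, so 13 has order 18 and is a primitive root modulo 19.

Yes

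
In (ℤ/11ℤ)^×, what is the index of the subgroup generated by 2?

1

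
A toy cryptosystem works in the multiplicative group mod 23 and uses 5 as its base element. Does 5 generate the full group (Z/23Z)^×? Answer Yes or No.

φ(23) = 23 − 1 = 22 = 2 · 11.
Test 5^(22/q) mod 23 for each prime factor q of 22:
5^11 ≡ 22 (mod 23)  [q = 2: ≢ 1 ✓]
5^2 ≡ 2 (mod 23)  [q = 11: ≢ 1 ✓]
None equal 1, so ord_23(5) = 22: 5 is a primitive root.

Yes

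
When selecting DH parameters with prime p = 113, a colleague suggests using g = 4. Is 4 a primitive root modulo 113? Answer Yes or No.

φ(113) = 113 − 1 = 112 = 2^4 · 7.
An element g generates (Z/113Z)^× iff g^(112/q) ≢ 1 (mod 113) for each prime q ∈ {2, 7}.
4^56 ≡ 1 (mod 113)  [q = 2: ≡ 1 ✗]
4^16 ≡ 16 (mod 113)  [q = 7: ≢ 1 ✓]
Since 4^56 ≡ 1, the order of 4 divides 56 < 112, so 4 is not a primitive root.

No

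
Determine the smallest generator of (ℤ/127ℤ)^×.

3

φ(127) = 127 − 1 = 126 = 2 · 3^2 · 7.
g is a primitive root iff g^(126/q) ≢ 1 (mod 127) for each prime q ∈ {2, 3, 7}.
g = 2: 2^63 ≡ 1 — hits 1, so not a primitive root.
g = 3: 3^63 ≡ 126; 3^42 ≡ 107; 3^18 ≡ 4 — none is 1, so 3 is a primitive root.
So 3 is the smallest generator of (Z/127Z)^×.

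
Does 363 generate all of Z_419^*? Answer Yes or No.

φ(419) = 419 − 1 = 418 = 2 · 11 · 19.
An element g generates (Z/419Z)^× iff g^(418/q) ≢ 1 (mod 419) for each prime q ∈ {2, 11, 19}.
363^209 ≡ 1 (mod 419)  [q = 2: ≡ 1 ✗]
363^38 ≡ 129 (mod 419)  [q = 11: ≢ 1 ✓]
363^22 ≡ 107 (mod 419)  [q = 19: ≢ 1 ✓]
363^209 ≡ 1 shows ord(363) | 209, strictly less than φ(419); not a primitive root.

No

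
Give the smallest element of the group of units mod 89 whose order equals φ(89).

φ(89) = 89 − 1 = 88 = 2^3 · 11.
g is a primitive root iff g^(88/q) ≢ 1 (mod 89) for each prime q ∈ {2, 11}.
g = 2: 2^44 ≡ 1 — hits 1, so not a primitive root.
g = 3: 3^44 ≡ 88; 3^8 ≡ 64 — none is 1, so 3 is a primitive root.
Hence the least primitive root of 89 is 3.

3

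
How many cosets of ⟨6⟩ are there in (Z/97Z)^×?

8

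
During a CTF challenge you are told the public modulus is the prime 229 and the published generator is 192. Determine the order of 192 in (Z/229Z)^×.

Since 192 ∈ (Z/229Z)^×, its order divides φ(229) = 229 − 1 = 228 = 2^2 · 3 · 19.
Divisors of 228: 1, 2, 3, 4, 6, 12, 19, 38, 57, 76, 114, 228.
Check 192^d mod 229 for each divisor in increasing order:
192^1 ≡ 192
192^2 ≡ 224
192^3 ≡ 185
192^4 ≡ 25
192^6 ≡ 104
192^12 ≡ 53
192^19 ≡ 95
192^38 ≡ 94
192^57 ≡ 228
192^76 ≡ 134
192^114 ≡ 1
Therefore the multiplicative order of 192 modulo 229 is 114.

114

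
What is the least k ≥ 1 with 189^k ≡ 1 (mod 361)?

38

The order of 189 must divide φ(361) = φ(19^2) = 19·(19−1) = 342 = 2 · 3^2 · 19.
Divisors of 342: 1, 2, 3, 6, 9, 18, 19, 38, 57, 114, 171, 342.
Compute 189^d (mod 361) for the divisors d until we hit 1:
189^1 ≡ 189
189^2 ≡ 343
189^3 ≡ 208
189^6 ≡ 305
189^9 ≡ 265
189^18 ≡ 191
189^19 ≡ 360
189^38 ≡ 1
Therefore the multiplicative order of 189 modulo 361 is 38.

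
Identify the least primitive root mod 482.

φ(482) = φ(2)·φ(241) = 1·240 = 240 = 2^4 · 3 · 5.
Test candidates g = 2, 3, … against the prime factors q ∈ {2, 3, 5} of φ(482): g is a generator iff g^(240/q) ≢ 1 for every such q.
g = 2: gcd(2, 482) = 2 > 1, not a unit — skip.
g = 3: 3^120 ≡ 1 — hits 1, so not a primitive root.
g = 4: gcd(4, 482) = 2 > 1, not a unit — skip.
g = 5: 5^120 ≡ 1 — hits 1, so not a primitive root.
g = 6: gcd(6, 482) = 2 > 1, not a unit — skip.
g = 7: 7^120 ≡ 481; 7^80 ≡ 15; 7^48 ≡ 91 — none is 1, so 7 is a primitive root.
So 7 is the smallest generator of (Z/482Z)^×.

7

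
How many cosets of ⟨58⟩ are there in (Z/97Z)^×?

1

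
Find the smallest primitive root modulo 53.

φ(53) = 53 − 1 = 52 = 2^2 · 13.
g is a primitive root iff g^(52/q) ≢ 1 (mod 53) for each prime q ∈ {2, 13}.
g = 2: 2^26 ≡ 52; 2^4 ≡ 16 — none is 1, so 2 is a primitive root.
So 2 is the smallest generator of (Z/53Z)^×.

2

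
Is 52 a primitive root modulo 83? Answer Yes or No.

Yes

φ(83) = 83 − 1 = 82 = 2 · 41.
Test 52^(82/q) mod 83 for each prime factor q of 82:
52^41 ≡ 82 (mod 83)  [q = 2: ≢ 1 ✓]
52^2 ≡ 48 (mod 83)  [q = 41: ≢ 1 ✓]
None equal 1, so ord_83(52) = 82: 52 is a primitive root.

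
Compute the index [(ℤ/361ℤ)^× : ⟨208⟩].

ord(208) | φ(361) = φ(19^2) = 19·(19−1) = 342 = 2 · 3^2 · 19.
Divisors of 342: 1, 2, 3, 6, 9, 18, 19, 38, 57, 114, 171, 342.
Test each divisor d:
208^1 ≡ 208
208^2 ≡ 305
208^3 ≡ 265
208^6 ≡ 191
208^9 ≡ 75
208^18 ≡ 210
208^19 ≡ 360
208^38 ≡ 1
Thus |⟨208⟩| = ord(208) = 38.
Index = |(Z/361Z)^×| / |⟨208⟩| = 342 / 38 = 9.

9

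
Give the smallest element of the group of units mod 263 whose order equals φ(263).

5

φ(263) = 263 − 1 = 262 = 2 · 131.
Test candidates g = 2, 3, … against the prime factors q ∈ {2, 131} of φ(263): g is a generator iff g^(262/q) ≢ 1 for every such q.
g = 2: 2^131 ≡ 1 — hits 1, so not a primitive root.
g = 3: 3^131 ≡ 1 — hits 1, so not a primitive root.
g = 4: 4^131 ≡ 1 — hits 1, so not a primitive root.
g = 5: 5^131 ≡ 262; 5^2 ≡ 25 — none is 1, so 5 is a primitive root.
So 5 is the smallest generator of (Z/263Z)^×.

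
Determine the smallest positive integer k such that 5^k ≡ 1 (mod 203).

42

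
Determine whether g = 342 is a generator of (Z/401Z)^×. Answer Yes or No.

Yes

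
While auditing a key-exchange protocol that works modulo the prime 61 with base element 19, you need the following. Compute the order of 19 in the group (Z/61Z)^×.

The order of 19 must divide φ(61) = 61 − 1 = 60 = 2^2 · 3 · 5.
Divisors of 60: 1, 2, 3, 4, 5, 6, 10, 12, 15, 20, 30, 60.
Compute 19^d (mod 61) for the divisors d until we hit 1:
19^1 ≡ 19 (mod 61)
19^2 ≡ 56 (mod 61)
19^3 ≡ 27 (mod 61)
19^4 ≡ 25 (mod 61)
19^5 ≡ 48 (mod 61)
19^6 ≡ 58 (mod 61)
19^10 ≡ 47 (mod 61)
19^12 ≡ 9 (mod 61)
19^15 ≡ 60 (mod 61)
19^20 ≡ 13 (mod 61)
19^30 ≡ 1 (mod 61) ✓
Therefore the multiplicative order of 19 modulo 61 is 30.

30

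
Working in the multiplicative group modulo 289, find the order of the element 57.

272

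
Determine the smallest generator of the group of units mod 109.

6

φ(109) = 109 − 1 = 108 = 2^2 · 3^3.
g is a primitive root iff g^(108/q) ≢ 1 (mod 109) for each prime q ∈ {2, 3}.
g = 2: 2^54 ≡ 108; 2^36 ≡ 1 — hits 1, so not a primitive root.
g = 3: 3^54 ≡ 1 — hits 1, so not a primitive root.
g = 4: 4^54 ≡ 1 — hits 1, so not a primitive root.
g = 5: 5^54 ≡ 1 — hits 1, so not a primitive root.
g = 6: 6^54 ≡ 108; 6^36 ≡ 63 — none is 1, so 6 is a primitive root.
Hence the least primitive root of 109 is 6.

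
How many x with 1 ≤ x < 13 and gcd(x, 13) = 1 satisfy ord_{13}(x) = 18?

φ(13) = 13 − 1 = 12 = 2^2 · 3.
Since (Z/13Z)^× is cyclic of order 12, the number of elements of order d is φ(d) when d | 12 and 0 otherwise.
Here 12 is not a multiple of 18, so there are no elements of order 18.

0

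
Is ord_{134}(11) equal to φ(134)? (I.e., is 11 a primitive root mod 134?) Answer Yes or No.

Yes

φ(134) = φ(2)·φ(67) = 1·66 = 66 = 2 · 3 · 11.
11 is a primitive root mod 134 iff 11^(φ(134)/q) ≢ 1 for every prime q | φ(134), i.e. q ∈ {2, 3, 11}.
11^33 ≡ 133 (mod 134)  [q = 2: ≢ 1 ✓]
11^22 ≡ 29 (mod 134)  [q = 3: ≢ 1 ✓]
11^6 ≡ 81 (mod 134)  [q = 11: ≢ 1 ✓]
None equal 1, so ord_134(11) = 66: 11 is a primitive root.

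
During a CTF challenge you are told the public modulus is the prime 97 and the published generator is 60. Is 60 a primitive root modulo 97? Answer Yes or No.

φ(97) = 97 − 1 = 96 = 2^5 · 3.
60 is a primitive root mod 97 iff 60^(φ(97)/q) ≢ 1 for every prime q | φ(97), i.e. q ∈ {2, 3}.
60^48 ≡ 96 (mod 97)  [q = 2: ≢ 1 ✓]
60^32 ≡ 35 (mod 97)  [q = 3: ≢ 1 ✓]
All checks pass, so 60 has order 96 and is a primitive root modulo 97.

Yes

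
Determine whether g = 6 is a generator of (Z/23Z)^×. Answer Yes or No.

No

φ(23) = 23 − 1 = 22 = 2 · 11.
An element g generates (Z/23Z)^× iff g^(22/q) ≢ 1 (mod 23) for each prime q ∈ {2, 11}.
6^11 ≡ 1 (mod 23)  [q = 2: ≡ 1 ✗]
6^2 ≡ 13 (mod 23)  [q = 11: ≢ 1 ✓]
Since 6^11 ≡ 1, the order of 6 divides 11 < 22, so 6 is not a primitive root.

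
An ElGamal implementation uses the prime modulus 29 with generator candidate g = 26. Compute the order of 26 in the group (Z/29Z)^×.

28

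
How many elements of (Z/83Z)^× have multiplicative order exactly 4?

φ(83) = 83 − 1 = 82 = 2 · 41.
(Z/83Z)^× is cyclic (|G| = 82); a cyclic group of order m has exactly φ(d) elements of each order d | m, and none otherwise.
Here 82 is not a multiple of 4, so there are no elements of order 4.

0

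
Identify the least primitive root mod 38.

3

φ(38) = φ(2)·φ(19) = 1·18 = 18 = 2 · 3^2.
Test candidates g = 2, 3, … against the prime factors q ∈ {2, 3} of φ(38): g is a generator iff g^(18/q) ≢ 1 for every such q.
g = 2: gcd(2, 38) = 2 > 1, not a unit — skip.
g = 3: 3^9 ≡ 37; 3^6 ≡ 7 — none is 1, so 3 is a primitive root.
So 3 is the smallest generator of (Z/38Z)^×.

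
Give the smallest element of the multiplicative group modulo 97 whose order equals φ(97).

φ(97) = 97 − 1 = 96 = 2^5 · 3.
Test candidates g = 2, 3, … against the prime factors q ∈ {2, 3} of φ(97): g is a generator iff g^(96/q) ≢ 1 for every such q.
g = 2: 2^48 ≡ 1 — hits 1, so not a primitive root.
g = 3: 3^48 ≡ 1 — hits 1, so not a primitive root.
g = 4: 4^48 ≡ 1 — hits 1, so not a primitive root.
g = 5: 5^48 ≡ 96; 5^32 ≡ 35 — none is 1, so 5 is a primitive root.
Hence the least primitive root of 97 is 5.

5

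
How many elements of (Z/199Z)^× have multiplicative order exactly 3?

φ(199) = 199 − 1 = 198 = 2 · 3^2 · 11.
In a cyclic group of order 198, there are φ(d) elements of order d for each divisor d of 198, and zero for non-divisors.
3 | 198, and φ(3) = 3 − 1 = 2.

2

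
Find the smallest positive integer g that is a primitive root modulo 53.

2

φ(53) = 53 − 1 = 52 = 2^2 · 13.
Test candidates g = 2, 3, … against the prime factors q ∈ {2, 13} of φ(53): g is a generator iff g^(52/q) ≢ 1 for every such q.
g = 2: 2^26 ≡ 52; 2^4 ≡ 16 — none is 1, so 2 is a primitive root.
So 2 is the smallest generator of (Z/53Z)^×.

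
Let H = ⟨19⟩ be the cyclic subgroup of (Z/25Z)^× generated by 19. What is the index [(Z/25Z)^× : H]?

2

Since 19 ∈ (Z/25Z)^×, its order divides φ(25) = φ(5^2) = 5·(5−1) = 20 = 2^2 · 5.
Divisors of 20: 1, 2, 4, 5, 10, 20.
Test each divisor d:
19^1 ≡ 19 (mod 25)
19^2 ≡ 11 (mod 25)
19^4 ≡ 21 (mod 25)
19^5 ≡ 24 (mod 25)
19^10 ≡ 1 (mod 25) ✓
Thus |⟨19⟩| = ord(19) = 10.
[(Z/25Z)^× : ⟨19⟩] = 20/10 = 2.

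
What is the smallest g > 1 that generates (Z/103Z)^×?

5

φ(103) = 103 − 1 = 102 = 2 · 3 · 17.
Test candidates g = 2, 3, … against the prime factors q ∈ {2, 3, 17} of φ(103): g is a generator iff g^(102/q) ≢ 1 for every such q.
g = 2: 2^51 ≡ 1 — hits 1, so not a primitive root.
g = 3: 3^51 ≡ 102; 3^34 ≡ 1 — hits 1, so not a primitive root.
g = 4: 4^51 ≡ 1 — hits 1, so not a primitive root.
g = 5: 5^51 ≡ 102; 5^34 ≡ 56; 5^6 ≡ 72 — none is 1, so 5 is a primitive root.
So 5 is the smallest generator of (Z/103Z)^×.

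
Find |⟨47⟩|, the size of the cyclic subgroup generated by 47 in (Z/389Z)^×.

388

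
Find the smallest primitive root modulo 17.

φ(17) = 17 − 1 = 16 = 2^4.
g is a primitive root iff g^(16/q) ≢ 1 (mod 17) for each prime q ∈ {2}.
g = 2: 2^8 ≡ 1 — hits 1, so not a primitive root.
g = 3: 3^8 ≡ 16 — none is 1, so 3 is a primitive root.
So 3 is the smallest generator of (Z/17Z)^×.

3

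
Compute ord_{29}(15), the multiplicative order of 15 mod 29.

Since 15 ∈ (Z/29Z)^×, its order divides φ(29) = 29 − 1 = 28 = 2^2 · 7.
Divisors of 28: 1, 2, 4, 7, 14, 28.
Test each divisor d:
15^1 ≡ 15 (mod 29)
15^2 ≡ 22 (mod 29)
15^4 ≡ 20 (mod 29)
15^7 ≡ 17 (mod 29)
15^14 ≡ 28 (mod 29)
15^28 ≡ 1 (mod 29) ✓
Hence ord(15) = 28.

28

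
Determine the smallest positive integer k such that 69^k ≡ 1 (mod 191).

Since 69 ∈ (Z/191Z)^×, its order divides φ(191) = 191 − 1 = 190 = 2 · 5 · 19.
Divisors of 190: 1, 2, 5, 10, 19, 38, 95, 190.
Compute 69^d (mod 191) for the divisors d until we hit 1:
69^1 ≡ 69 (mod 191)
69^2 ≡ 177 (mod 191)
69^5 ≡ 154 (mod 191)
69^10 ≡ 32 (mod 191)
69^19 ≡ 1 (mod 191) ✓
Therefore the multiplicative order of 69 modulo 191 is 19.

19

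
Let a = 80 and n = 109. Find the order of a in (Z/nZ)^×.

Since 80 ∈ (Z/109Z)^×, its order divides φ(109) = 109 − 1 = 108 = 2^2 · 3^3.
Divisors of 108: 1, 2, 3, 4, 6, 9, 12, 18, 27, 36, 54, 108.
Check 80^d mod 109 for each divisor in increasing order:
80^1 ≡ 80
80^2 ≡ 78
80^3 ≡ 27
80^4 ≡ 89
80^6 ≡ 75
80^9 ≡ 63
80^12 ≡ 66
80^18 ≡ 45
80^27 ≡ 1
Hence ord(80) = 27.

27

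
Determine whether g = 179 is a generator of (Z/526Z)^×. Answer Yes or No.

φ(526) = φ(2)·φ(263) = 1·262 = 262 = 2 · 131.
An element g generates (Z/526Z)^× iff g^(262/q) ≢ 1 (mod 526) for each prime q ∈ {2, 131}.
179^131 ≡ 1 (mod 526)  [q = 2: ≡ 1 ✗]
179^2 ≡ 481 (mod 526)  [q = 131: ≢ 1 ✓]
179^131 ≡ 1 shows ord(179) | 131, strictly less than φ(526); not a primitive root.

No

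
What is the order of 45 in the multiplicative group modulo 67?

22

The order of 45 must divide φ(67) = 67 − 1 = 66 = 2 · 3 · 11.
Divisors of 66: 1, 2, 3, 6, 11, 22, 33, 66.
Check 45^d mod 67 for each divisor in increasing order:
45^1 ≡ 45
45^2 ≡ 15
45^3 ≡ 5
45^6 ≡ 25
45^11 ≡ 66
45^22 ≡ 1
Hence ord(45) = 22.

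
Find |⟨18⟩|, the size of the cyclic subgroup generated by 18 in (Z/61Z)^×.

60

ord(18) | φ(61) = 61 − 1 = 60 = 2^2 · 3 · 5.
Divisors of 60: 1, 2, 3, 4, 5, 6, 10, 12, 15, 20, 30, 60.
Test each divisor d:
18^1 ≡ 18 (mod 61)
18^2 ≡ 19 (mod 61)
18^3 ≡ 37 (mod 61)
18^4 ≡ 56 (mod 61)
18^5 ≡ 32 (mod 61)
18^6 ≡ 27 (mod 61)
18^10 ≡ 48 (mod 61)
18^12 ≡ 58 (mod 61)
18^15 ≡ 11 (mod 61)
18^20 ≡ 47 (mod 61)
18^30 ≡ 60 (mod 61)
18^60 ≡ 1 (mod 61) ✓
The smallest such exponent is 60, so the order of 18 is 60.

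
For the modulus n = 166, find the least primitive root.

5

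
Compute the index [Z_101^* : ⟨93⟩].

1

Since 93 ∈ (Z/101Z)^×, its order divides φ(101) = 101 − 1 = 100 = 2^2 · 5^2.
Divisors of 100: 1, 2, 4, 5, 10, 20, 25, 50, 100.
Test each divisor d:
93^1 ≡ 93 (mod 101)
93^2 ≡ 64 (mod 101)
93^4 ≡ 56 (mod 101)
93^5 ≡ 57 (mod 101)
93^10 ≡ 17 (mod 101)
93^20 ≡ 87 (mod 101)
93^25 ≡ 10 (mod 101)
93^50 ≡ 100 (mod 101)
93^100 ≡ 1 (mod 101) ✓
Thus |⟨93⟩| = ord(93) = 100.
The index is φ(101) / ord(93) = 100 / 100 = 1.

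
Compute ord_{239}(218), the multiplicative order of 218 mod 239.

119

Since 218 ∈ (Z/239Z)^×, its order divides φ(239) = 239 − 1 = 238 = 2 · 7 · 17.
Divisors of 238: 1, 2, 7, 14, 17, 34, 119, 238.
Compute 218^d (mod 239) for the divisors d until we hit 1:
218^1 ≡ 218
218^2 ≡ 202
218^7 ≡ 163
218^14 ≡ 40
218^17 ≡ 10
218^34 ≡ 100
218^119 ≡ 1
Therefore the multiplicative order of 218 modulo 239 is 119.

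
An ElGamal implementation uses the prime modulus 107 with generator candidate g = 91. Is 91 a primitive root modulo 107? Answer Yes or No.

Yes

φ(107) = 107 − 1 = 106 = 2 · 53.
It suffices to check that the order of 91 is not a proper divisor of 106: compute 91^(106/q) for q ∈ {2, 53}.
91^53 ≡ 106 (mod 107)  [q = 2: ≢ 1 ✓]
91^2 ≡ 42 (mod 107)  [q = 53: ≢ 1 ✓]
Every test exponent gives a nontrivial residue, hence 91 generates the full group.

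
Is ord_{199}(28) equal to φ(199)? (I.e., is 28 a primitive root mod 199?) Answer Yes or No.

φ(199) = 199 − 1 = 198 = 2 · 3^2 · 11.
It suffices to check that the order of 28 is not a proper divisor of 198: compute 28^(198/q) for q ∈ {2, 3, 11}.
28^99 ≡ 1 (mod 199)  [q = 2: ≡ 1 ✗]
28^66 ≡ 1 (mod 199)  [q = 3: ≡ 1 ✗]
28^18 ≡ 103 (mod 199)  [q = 11: ≢ 1 ✓]
Since 28^99 ≡ 1, the order of 28 divides 99 < 198, so 28 is not a primitive root.

No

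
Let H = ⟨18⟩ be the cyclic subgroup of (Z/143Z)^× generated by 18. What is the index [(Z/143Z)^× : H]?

6

The order of 18 must divide φ(143) = φ(11·13) = (11−1)·(13−1) = 10·12 = 120 = 2^3 · 3 · 5.
Divisors of 120: 1, 2, 3, 4, 5, 6, 8, 10, 12, 15, 20, 24, 30, 40, 60, 120.
Test each divisor d:
18^1 ≡ 18 (mod 143)
18^2 ≡ 38 (mod 143)
18^3 ≡ 112 (mod 143)
18^4 ≡ 14 (mod 143)
18^5 ≡ 109 (mod 143)
18^6 ≡ 103 (mod 143)
18^8 ≡ 53 (mod 143)
18^10 ≡ 12 (mod 143)
18^12 ≡ 27 (mod 143)
18^15 ≡ 21 (mod 143)
18^20 ≡ 1 (mod 143) ✓
The order of 18 is 20, so the subgroup it generates has 20 elements.
The index is φ(143) / ord(18) = 120 / 20 = 6.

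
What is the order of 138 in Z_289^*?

ord(138) | φ(289) = φ(17^2) = 17·(17−1) = 272 = 2^4 · 17.
Divisors of 272: 1, 2, 4, 8, 16, 17, 34, 68, 136, 272.
Compute 138^d (mod 289) for the divisors d until we hit 1:
138^1 ≡ 138 (mod 289)
138^2 ≡ 259 (mod 289)
138^4 ≡ 33 (mod 289)
138^8 ≡ 222 (mod 289)
138^16 ≡ 154 (mod 289)
138^17 ≡ 155 (mod 289)
138^34 ≡ 38 (mod 289)
138^68 ≡ 288 (mod 289)
138^136 ≡ 1 (mod 289) ✓
Therefore the multiplicative order of 138 modulo 289 is 136.

136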